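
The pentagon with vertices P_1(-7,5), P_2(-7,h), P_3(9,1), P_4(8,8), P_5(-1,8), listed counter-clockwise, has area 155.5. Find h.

-6

The doubled signed area Σ (x_i y_{i+1} − x_{i+1} y_i) is linear in h.
With h=0 it equals 215; the coefficient of h is -16 (from the two edges through P_2).
So -16·h + 215 = 2·155.5 = 311 ⇒ h = -6.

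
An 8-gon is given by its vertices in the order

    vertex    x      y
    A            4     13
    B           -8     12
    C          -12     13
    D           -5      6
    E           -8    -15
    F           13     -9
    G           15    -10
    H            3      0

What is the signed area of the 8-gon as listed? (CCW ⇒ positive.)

Σ = (152) + (40) + (-7) + (123) + (267) + (5) + (30) + (39) = 649
Signed area = Σ/2 = 324.5 (positive ⇒ counter-clockwise traversal).

324.5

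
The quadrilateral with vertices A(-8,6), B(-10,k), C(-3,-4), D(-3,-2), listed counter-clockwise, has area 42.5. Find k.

Write out the shoelace sum; only the two edges meeting at B involve k:
2·Area = [((-8)·k − (-10)·6) + ((-10)·(-4) − (-3)·k)] + -40
       = -5·k + 60 = 85
⇒ k = -5.

-5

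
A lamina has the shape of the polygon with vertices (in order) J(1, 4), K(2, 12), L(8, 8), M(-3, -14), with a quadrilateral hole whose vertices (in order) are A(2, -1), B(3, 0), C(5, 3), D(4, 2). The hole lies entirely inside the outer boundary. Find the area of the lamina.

80

Outer boundary:
Apply the shoelace formula: 2A = Σ (x_i·y_{i+1} − x_{i+1}·y_i), indices taken mod 4.
J→K: (1)(12) − (2)(4) = 4
K→L: (2)(8) − (8)(12) = -80
L→M: (8)(-14) − (-3)(8) = -88
M→J: (-3)(4) − (1)(-14) = 2
Σ = -162
Area = |Σ|/2 = 81.
Hole:
Apply the shoelace formula: 2A = Σ (x_i·y_{i+1} − x_{i+1}·y_i), indices taken mod 4.
Cross-terms: 3, 9, -2, -8  ⇒  Σ = 2
Area = |Σ|/2 = 1.
Net area = 81 − 1 = 80.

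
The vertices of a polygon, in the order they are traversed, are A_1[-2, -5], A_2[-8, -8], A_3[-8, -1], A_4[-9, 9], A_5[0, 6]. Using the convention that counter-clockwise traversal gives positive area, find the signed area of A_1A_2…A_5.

-101.5

A_1→A_2: (-2)(-8) − (-8)(-5) = -24
A_2→A_3: (-8)(-1) − (-8)(-8) = -56
A_3→A_4: (-8)(9) − (-9)(-1) = -81
A_4→A_5: (-9)(6) − (0)(9) = -54
A_5→A_1: (0)(-5) − (-2)(6) = 12
Σ = -203
Signed area = Σ/2 = -101.5 (negative ⇒ clockwise traversal).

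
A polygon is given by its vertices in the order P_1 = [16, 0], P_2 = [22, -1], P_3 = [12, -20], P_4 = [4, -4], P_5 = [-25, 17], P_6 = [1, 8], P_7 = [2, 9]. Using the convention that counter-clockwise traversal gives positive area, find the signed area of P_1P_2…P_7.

-406

Σ = (-16) + (-428) + (32) + (-32) + (-217) + (-7) + (-144) = -812
Signed area = Σ/2 = -406 (negative ⇒ clockwise traversal).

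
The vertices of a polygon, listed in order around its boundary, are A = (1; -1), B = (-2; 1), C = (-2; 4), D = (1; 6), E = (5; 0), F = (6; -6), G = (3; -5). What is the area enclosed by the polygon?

46.5

Cross-terms: -1, -6, -16, -30, -30, -12, 2  ⇒  Σ = -93
Area = |Σ|/2 = 46.5.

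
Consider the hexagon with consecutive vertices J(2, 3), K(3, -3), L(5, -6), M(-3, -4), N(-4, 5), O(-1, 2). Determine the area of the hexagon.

Apply the shoelace formula: 2A = Σ (x_i·y_{i+1} − x_{i+1}·y_i), indices taken mod 6.
J→K: (2)(-3) − (3)(3) = -15
K→L: (3)(-6) − (5)(-3) = -3
L→M: (5)(-4) − (-3)(-6) = -38
M→N: (-3)(5) − (-4)(-4) = -31
N→O: (-4)(2) − (-1)(5) = -3
O→J: (-1)(3) − (2)(2) = -7
Σ = -97
Area = |Σ|/2 = 48.5.

48.5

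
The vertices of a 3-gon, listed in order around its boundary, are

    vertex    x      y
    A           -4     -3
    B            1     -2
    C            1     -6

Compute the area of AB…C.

Apply Gauss's area formula: 2A = Σ (x_i·y_{i+1} − x_{i+1}·y_i), indices taken mod 3.
Σ = (11) + (-4) + (-27) = -20
Area = |Σ|/2 = 10.

10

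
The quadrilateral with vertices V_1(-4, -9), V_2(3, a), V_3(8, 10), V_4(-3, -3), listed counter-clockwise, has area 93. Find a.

-9

The doubled signed area Σ (x_i y_{i+1} − x_{i+1} y_i) is linear in a.
With a=0 it equals 78; the coefficient of a is -12 (from the two edges through V_2).
So -12·a + 78 = 2·93 = 186 ⇒ a = -9.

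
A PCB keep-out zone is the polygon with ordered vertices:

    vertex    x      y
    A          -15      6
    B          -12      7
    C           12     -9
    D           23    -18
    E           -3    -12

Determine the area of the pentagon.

A→B: (-15)(7) − (-12)(6) = -33
B→C: (-12)(-9) − (12)(7) = 24
C→D: (12)(-18) − (23)(-9) = -9
D→E: (23)(-12) − (-3)(-18) = -330
E→A: (-3)(6) − (-15)(-12) = -198
Σ = -546
Area = |Σ|/2 = 273.

273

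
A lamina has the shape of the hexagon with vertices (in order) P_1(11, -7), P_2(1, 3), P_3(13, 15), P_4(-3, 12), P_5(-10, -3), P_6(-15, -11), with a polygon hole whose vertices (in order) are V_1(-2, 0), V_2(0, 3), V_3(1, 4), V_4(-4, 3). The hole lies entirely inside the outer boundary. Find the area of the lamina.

310.5

Outer boundary:
Σ = (40) + (-24) + (201) + (129) + (65) + (226) = 637
Area = |Σ|/2 = 318.5.
Hole:
Apply Gauss's area formula: 2A = Σ (x_i·y_{i+1} − x_{i+1}·y_i), indices taken mod 4.
Cross-terms: -6, -3, 19, 6  ⇒  Σ = 16
Area = |Σ|/2 = 8.
Net area = 318.5 − 8 = 310.5.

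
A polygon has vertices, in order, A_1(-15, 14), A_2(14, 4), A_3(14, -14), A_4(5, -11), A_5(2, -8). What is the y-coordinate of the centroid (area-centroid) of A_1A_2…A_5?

11/117

Apply Gauss's area formula. First the cross-terms c_i = x_i·y_{i+1} − x_{i+1}·y_i:
  -256, -252, -84, -18, -92  ⇒  2A = -702, A = -351.
Then Σ (y_i + y_{i+1})·c_i = -198, so ȳ = -198 / (6·(-351)) = 11/117.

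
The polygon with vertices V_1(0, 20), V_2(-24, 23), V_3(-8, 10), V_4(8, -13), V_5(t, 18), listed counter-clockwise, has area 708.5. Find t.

25

The doubled signed area Σ (x_i y_{i+1} − x_{i+1} y_i) is linear in t.
With t=0 it equals 592; the coefficient of t is 33 (from the two edges through V_5).
So 33·t + 592 = 2·708.5 = 1417 ⇒ t = 25.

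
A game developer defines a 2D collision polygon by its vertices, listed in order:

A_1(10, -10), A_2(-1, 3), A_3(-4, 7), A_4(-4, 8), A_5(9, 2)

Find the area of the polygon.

Σ = (20) + (5) + (-4) + (-80) + (-110) = -169
Area = |Σ|/2 = 84.5.

84.5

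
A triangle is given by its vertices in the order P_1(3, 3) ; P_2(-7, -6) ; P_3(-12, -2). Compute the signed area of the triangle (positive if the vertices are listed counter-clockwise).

Apply the shoelace formula: 2A = Σ (x_i·y_{i+1} − x_{i+1}·y_i), indices taken mod 3.
Cross-terms: 3, -58, -30  ⇒  Σ = -85
Signed area = Σ/2 = -42.5 (negative ⇒ clockwise traversal).

-42.5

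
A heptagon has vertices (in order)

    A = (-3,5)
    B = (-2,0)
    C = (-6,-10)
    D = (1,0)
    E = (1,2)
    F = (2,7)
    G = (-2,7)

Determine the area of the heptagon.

Apply the shoelace formula: 2A = Σ (x_i·y_{i+1} − x_{i+1}·y_i), indices taken mod 7.
A→B: (-3)(0) − (-2)(5) = 10
B→C: (-2)(-10) − (-6)(0) = 20
C→D: (-6)(0) − (1)(-10) = 10
D→E: (1)(2) − (1)(0) = 2
E→F: (1)(7) − (2)(2) = 3
F→G: (2)(7) − (-2)(7) = 28
G→A: (-2)(5) − (-3)(7) = 11
Σ = 84
Area = |Σ|/2 = 42.

42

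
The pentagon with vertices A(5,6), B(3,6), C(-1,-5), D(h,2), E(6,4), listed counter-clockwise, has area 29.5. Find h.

Write out the shoelace sum; only the two edges meeting at D involve h:
2·Area = [((-1)·2 − h·(-5)) + (h·4 − 6·2)] + 19
       = 9·h + 5 = 59
⇒ h = 6.

6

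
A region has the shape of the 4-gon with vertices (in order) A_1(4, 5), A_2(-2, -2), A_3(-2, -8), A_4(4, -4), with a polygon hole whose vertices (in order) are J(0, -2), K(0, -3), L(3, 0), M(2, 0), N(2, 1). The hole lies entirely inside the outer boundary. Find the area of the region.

Outer boundary:
Σ = (2) + (12) + (40) + (36) = 90
Area = |Σ|/2 = 45.
Hole:
Apply the shoelace (surveyor's) formula: 2A = Σ (x_i·y_{i+1} − x_{i+1}·y_i), indices taken mod 5.
Σ = (0) + (9) + (0) + (2) + (-4) = 7
Area = |Σ|/2 = 3.5.
Net area = 45 − 3.5 = 41.5.

41.5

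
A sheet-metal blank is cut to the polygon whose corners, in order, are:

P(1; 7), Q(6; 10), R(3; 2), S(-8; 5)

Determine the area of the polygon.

Apply the surveyor's formula: 2A = Σ (x_i·y_{i+1} − x_{i+1}·y_i), indices taken mod 4.
Cross-terms: -32, -18, 31, -61  ⇒  Σ = -80
Area = |Σ|/2 = 40.

40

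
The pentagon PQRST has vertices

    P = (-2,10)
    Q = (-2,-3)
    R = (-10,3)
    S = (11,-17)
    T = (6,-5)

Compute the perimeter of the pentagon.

|PQ| = √((0)² + (-13)²) = √169 = 13
|QR| = √((-8)² + (6)²) = √100 = 10
|RS| = √((21)² + (-20)²) = √841 = 29
|ST| = √((-5)² + (12)²) = √169 = 13
|TP| = √((-8)² + (15)²) = √289 = 17
Perimeter = 13 + 10 + 29 + 13 + 17 = 82.

82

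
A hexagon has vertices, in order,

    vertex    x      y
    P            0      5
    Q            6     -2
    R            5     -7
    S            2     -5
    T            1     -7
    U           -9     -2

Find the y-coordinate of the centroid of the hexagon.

-37/24

Apply the surveyor's formula. First the cross-terms c_i = x_i·y_{i+1} − x_{i+1}·y_i:
  -30, -32, -11, -9, -65, -45  ⇒  2A = -192, A = -96.
Then Σ (y_i + y_{i+1})·c_i = 888, so ȳ = 888 / (6·(-96)) = -37/24.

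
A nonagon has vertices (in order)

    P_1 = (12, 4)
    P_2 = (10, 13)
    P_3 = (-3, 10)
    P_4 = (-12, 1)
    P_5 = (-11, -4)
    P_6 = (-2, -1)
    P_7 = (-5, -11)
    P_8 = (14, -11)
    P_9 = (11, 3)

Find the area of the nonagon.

415.5

Apply the surveyor's formula: 2A = Σ (x_i·y_{i+1} − x_{i+1}·y_i), indices taken mod 9.
Cross-terms: 116, 139, 117, 59, 3, 17, 209, 163, 8  ⇒  Σ = 831
Area = |Σ|/2 = 415.5.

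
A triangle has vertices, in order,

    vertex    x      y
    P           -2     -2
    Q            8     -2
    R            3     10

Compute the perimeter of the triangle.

|PQ| = √((10)² + (0)²) = √100 = 10
|QR| = √((-5)² + (12)²) = √169 = 13
|RP| = √((-5)² + (-12)²) = √169 = 13
Perimeter = 10 + 13 + 13 = 36.

36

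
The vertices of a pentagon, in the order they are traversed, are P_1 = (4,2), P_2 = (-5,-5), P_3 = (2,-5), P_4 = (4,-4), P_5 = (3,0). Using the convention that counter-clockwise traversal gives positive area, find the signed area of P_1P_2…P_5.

27.5

Apply the shoelace formula: 2A = Σ (x_i·y_{i+1} − x_{i+1}·y_i), indices taken mod 5.
P_1→P_2: (4)(-5) − (-5)(2) = -10
P_2→P_3: (-5)(-5) − (2)(-5) = 35
P_3→P_4: (2)(-4) − (4)(-5) = 12
P_4→P_5: (4)(0) − (3)(-4) = 12
P_5→P_1: (3)(2) − (4)(0) = 6
Σ = 55
Signed area = Σ/2 = 27.5 (positive ⇒ counter-clockwise traversal).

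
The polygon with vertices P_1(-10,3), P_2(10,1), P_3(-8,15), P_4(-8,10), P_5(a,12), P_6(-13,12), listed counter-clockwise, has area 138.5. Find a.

Write out the shoelace sum; only the two edges meeting at P_5 involve a:
2·Area = [((-8)·12 − a·10) + (a·12 − (-13)·12)] + 239
       = 2·a + 299 = 277
⇒ a = -11.

-11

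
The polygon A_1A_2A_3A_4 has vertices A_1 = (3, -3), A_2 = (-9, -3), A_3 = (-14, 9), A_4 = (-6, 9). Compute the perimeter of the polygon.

|A_1A_2| = √((-12)² + (0)²) = √144 = 12
|A_2A_3| = √((-5)² + (12)²) = √169 = 13
|A_3A_4| = √((8)² + (0)²) = √64 = 8
|A_4A_1| = √((9)² + (-12)²) = √225 = 15
Perimeter = 12 + 13 + 8 + 15 = 48.

48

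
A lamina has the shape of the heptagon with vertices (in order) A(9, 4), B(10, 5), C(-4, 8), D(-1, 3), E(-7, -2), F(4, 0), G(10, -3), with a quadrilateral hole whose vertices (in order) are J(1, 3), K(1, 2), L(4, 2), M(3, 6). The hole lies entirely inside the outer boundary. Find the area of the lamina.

Outer boundary:
Σ = (5) + (100) + (-4) + (23) + (8) + (-12) + (67) = 187
Area = |Σ|/2 = 93.5.
Hole:
Cross-terms: -1, -6, 18, 3  ⇒  Σ = 14
Area = |Σ|/2 = 7.
Net area = 93.5 − 7 = 86.5.

86.5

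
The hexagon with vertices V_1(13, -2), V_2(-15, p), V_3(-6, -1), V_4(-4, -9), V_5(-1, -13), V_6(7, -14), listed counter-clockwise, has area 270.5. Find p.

10

The doubled signed area Σ (x_i y_{i+1} − x_{i+1} y_i) is linear in p.
With p=0 it equals 351; the coefficient of p is 19 (from the two edges through V_2).
So 19·p + 351 = 2·270.5 = 541 ⇒ p = 10.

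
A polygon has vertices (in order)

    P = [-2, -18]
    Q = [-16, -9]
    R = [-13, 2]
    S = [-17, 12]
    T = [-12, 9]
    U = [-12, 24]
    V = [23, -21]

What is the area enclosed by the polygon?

Apply the surveyor's formula: 2A = Σ (x_i·y_{i+1} − x_{i+1}·y_i), indices taken mod 7.
Cross-terms: -270, -149, -122, -9, -180, -300, -456  ⇒  Σ = -1486
Area = |Σ|/2 = 743.

743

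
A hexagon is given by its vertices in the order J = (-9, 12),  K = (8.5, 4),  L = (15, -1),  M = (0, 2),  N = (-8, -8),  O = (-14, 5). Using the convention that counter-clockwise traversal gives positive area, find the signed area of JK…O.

-217.75

Apply the shoelace formula: 2A = Σ (x_i·y_{i+1} − x_{i+1}·y_i), indices taken mod 6.
Cross-terms: -138, -68.5, 30, 16, -152, -123  ⇒  Σ = -435.5
Signed area = Σ/2 = -217.75 (negative ⇒ clockwise traversal).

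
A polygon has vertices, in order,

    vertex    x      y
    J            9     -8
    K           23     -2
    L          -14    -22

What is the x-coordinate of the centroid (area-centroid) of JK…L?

6

Apply the shoelace formula. First the cross-terms c_i = x_i·y_{i+1} − x_{i+1}·y_i:
  166, -534, 310  ⇒  2A = -58, A = -29.
Then Σ (x_i + x_{i+1})·c_i = -1044, so x̄ = -1044 / (6·(-29)) = 6.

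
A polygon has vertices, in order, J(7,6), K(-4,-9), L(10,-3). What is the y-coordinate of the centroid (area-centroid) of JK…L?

-2

Apply the shoelace formula. First the cross-terms c_i = x_i·y_{i+1} − x_{i+1}·y_i:
  -39, 102, 81  ⇒  2A = 144, A = 72.
Then Σ (y_i + y_{i+1})·c_i = -864, so ȳ = -864 / (6·72) = -2.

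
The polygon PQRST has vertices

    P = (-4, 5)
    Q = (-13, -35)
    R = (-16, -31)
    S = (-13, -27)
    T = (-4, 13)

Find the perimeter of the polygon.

100

|PQ| = √((-9)² + (-40)²) = √1681 = 41
|QR| = √((-3)² + (4)²) = √25 = 5
|RS| = √((3)² + (4)²) = √25 = 5
|ST| = √((9)² + (40)²) = √1681 = 41
|TP| = √((0)² + (-8)²) = √64 = 8
Perimeter = 41 + 5 + 5 + 41 + 8 = 100.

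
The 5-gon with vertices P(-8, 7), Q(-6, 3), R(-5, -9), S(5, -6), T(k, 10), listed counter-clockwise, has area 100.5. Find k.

The doubled signed area Σ (x_i y_{i+1} − x_{i+1} y_i) is linear in k.
With k=0 it equals 292; the coefficient of k is 13 (from the two edges through T).
So 13·k + 292 = 2·100.5 = 201 ⇒ k = -7.

-7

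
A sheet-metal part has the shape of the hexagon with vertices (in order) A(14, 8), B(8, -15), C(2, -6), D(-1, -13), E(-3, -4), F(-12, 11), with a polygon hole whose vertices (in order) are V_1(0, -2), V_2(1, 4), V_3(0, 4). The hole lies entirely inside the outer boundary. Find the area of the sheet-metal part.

342

Outer boundary:
Apply Gauss's area formula: 2A = Σ (x_i·y_{i+1} − x_{i+1}·y_i), indices taken mod 6.
A→B: (14)(-15) − (8)(8) = -274
B→C: (8)(-6) − (2)(-15) = -18
C→D: (2)(-13) − (-1)(-6) = -32
D→E: (-1)(-4) − (-3)(-13) = -35
E→F: (-3)(11) − (-12)(-4) = -81
F→A: (-12)(8) − (14)(11) = -250
Σ = -690
Area = |Σ|/2 = 345.
Hole:
Cross-terms: 2, 4, 0  ⇒  Σ = 6
Area = |Σ|/2 = 3.
Net area = 345 − 3 = 342.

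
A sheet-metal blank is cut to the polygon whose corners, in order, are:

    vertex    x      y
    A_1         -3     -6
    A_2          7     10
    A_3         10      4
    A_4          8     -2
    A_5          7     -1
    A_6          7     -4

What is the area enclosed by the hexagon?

Σ = (12) + (-72) + (-52) + (6) + (-21) + (-54) = -181
Area = |Σ|/2 = 90.5.

90.5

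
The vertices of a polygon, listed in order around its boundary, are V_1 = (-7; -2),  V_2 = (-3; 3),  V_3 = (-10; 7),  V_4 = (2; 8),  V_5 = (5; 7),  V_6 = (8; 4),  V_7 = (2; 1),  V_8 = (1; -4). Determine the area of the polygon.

106.5

Apply Gauss's area formula: 2A = Σ (x_i·y_{i+1} − x_{i+1}·y_i), indices taken mod 8.
V_1→V_2: (-7)(3) − (-3)(-2) = -27
V_2→V_3: (-3)(7) − (-10)(3) = 9
V_3→V_4: (-10)(8) − (2)(7) = -94
V_4→V_5: (2)(7) − (5)(8) = -26
V_5→V_6: (5)(4) − (8)(7) = -36
V_6→V_7: (8)(1) − (2)(4) = 0
V_7→V_8: (2)(-4) − (1)(1) = -9
V_8→V_1: (1)(-2) − (-7)(-4) = -30
Σ = -213
Area = |Σ|/2 = 106.5.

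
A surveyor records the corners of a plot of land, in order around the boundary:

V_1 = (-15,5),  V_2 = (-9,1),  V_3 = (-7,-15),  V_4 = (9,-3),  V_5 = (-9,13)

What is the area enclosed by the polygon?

284

Apply the shoelace (surveyor's) formula: 2A = Σ (x_i·y_{i+1} − x_{i+1}·y_i), indices taken mod 5.
Cross-terms: 30, 142, 156, 90, 150  ⇒  Σ = 568
Area = |Σ|/2 = 284.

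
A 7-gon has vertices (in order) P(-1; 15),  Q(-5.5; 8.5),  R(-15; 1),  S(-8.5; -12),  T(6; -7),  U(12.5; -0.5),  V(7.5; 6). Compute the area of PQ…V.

Apply the shoelace (surveyor's) formula: 2A = Σ (x_i·y_{i+1} − x_{i+1}·y_i), indices taken mod 7.
Σ = (74) + (122) + (188.5) + (131.5) + (84.5) + (78.75) + (118.5) = 797.75
Area = |Σ|/2 = 398.875.

398.875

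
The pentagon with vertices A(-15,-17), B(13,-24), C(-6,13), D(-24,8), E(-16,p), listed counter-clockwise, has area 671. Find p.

Write out the shoelace sum; only the two edges meeting at E involve p:
2·Area = [((-24)·p − (-16)·8) + ((-16)·(-17) − (-15)·p)] + 870
       = -9·p + 1270 = 1342
⇒ p = -8.

-8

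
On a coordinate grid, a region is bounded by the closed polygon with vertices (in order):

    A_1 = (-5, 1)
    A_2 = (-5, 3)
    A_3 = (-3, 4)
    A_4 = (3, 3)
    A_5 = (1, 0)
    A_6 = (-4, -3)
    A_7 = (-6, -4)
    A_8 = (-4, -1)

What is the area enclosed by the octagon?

34.5

Apply Gauss's area formula: 2A = Σ (x_i·y_{i+1} − x_{i+1}·y_i), indices taken mod 8.
Σ = (-10) + (-11) + (-21) + (-3) + (-3) + (-2) + (-10) + (-9) = -69
Area = |Σ|/2 = 34.5.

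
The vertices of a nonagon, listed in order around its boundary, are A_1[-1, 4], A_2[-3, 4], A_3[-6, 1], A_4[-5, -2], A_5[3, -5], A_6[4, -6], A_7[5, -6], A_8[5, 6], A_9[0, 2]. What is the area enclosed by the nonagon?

78.5

Apply the shoelace (surveyor's) formula: 2A = Σ (x_i·y_{i+1} − x_{i+1}·y_i), indices taken mod 9.
Σ = (8) + (21) + (17) + (31) + (2) + (6) + (60) + (10) + (2) = 157
Area = |Σ|/2 = 78.5.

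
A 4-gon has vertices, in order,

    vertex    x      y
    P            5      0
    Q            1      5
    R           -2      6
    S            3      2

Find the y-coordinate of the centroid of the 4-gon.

35/9

Apply Gauss's area formula. First the cross-terms c_i = x_i·y_{i+1} − x_{i+1}·y_i:
  25, 16, -22, -10  ⇒  2A = 9, A = 4.5.
Then Σ (y_i + y_{i+1})·c_i = 105, so ȳ = 105 / (6·4.5) = 35/9.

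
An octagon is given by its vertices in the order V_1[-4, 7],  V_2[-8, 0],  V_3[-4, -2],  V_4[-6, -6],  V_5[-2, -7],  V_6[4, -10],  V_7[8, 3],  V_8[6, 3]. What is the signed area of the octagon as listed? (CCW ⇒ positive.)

V_1→V_2: (-4)(0) − (-8)(7) = 56
V_2→V_3: (-8)(-2) − (-4)(0) = 16
V_3→V_4: (-4)(-6) − (-6)(-2) = 12
V_4→V_5: (-6)(-7) − (-2)(-6) = 30
V_5→V_6: (-2)(-10) − (4)(-7) = 48
V_6→V_7: (4)(3) − (8)(-10) = 92
V_7→V_8: (8)(3) − (6)(3) = 6
V_8→V_1: (6)(7) − (-4)(3) = 54
Σ = 314
Signed area = Σ/2 = 157 (positive ⇒ counter-clockwise traversal).

157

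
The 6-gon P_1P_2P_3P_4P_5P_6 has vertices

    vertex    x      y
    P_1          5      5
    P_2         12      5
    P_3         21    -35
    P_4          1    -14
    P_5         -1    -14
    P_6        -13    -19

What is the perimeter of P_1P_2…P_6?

|P_1P_2| = √((7)² + (0)²) = √49 = 7
|P_2P_3| = √((9)² + (-40)²) = √1681 = 41
|P_3P_4| = √((-20)² + (21)²) = √841 = 29
|P_4P_5| = √((-2)² + (0)²) = √4 = 2
|P_5P_6| = √((-12)² + (-5)²) = √169 = 13
|P_6P_1| = √((18)² + (24)²) = √900 = 30
Perimeter = 7 + 41 + 29 + 2 + 13 + 30 = 122.

122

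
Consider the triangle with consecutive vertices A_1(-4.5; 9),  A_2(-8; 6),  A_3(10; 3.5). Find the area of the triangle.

Apply the surveyor's formula: 2A = Σ (x_i·y_{i+1} − x_{i+1}·y_i), indices taken mod 3.
Σ = (45) + (-88) + (105.75) = 62.75
Area = |Σ|/2 = 31.375.

31.375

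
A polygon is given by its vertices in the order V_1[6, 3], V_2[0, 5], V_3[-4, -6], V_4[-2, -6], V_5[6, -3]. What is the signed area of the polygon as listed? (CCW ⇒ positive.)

70

Σ = (30) + (20) + (12) + (42) + (36) = 140
Signed area = Σ/2 = 70 (positive ⇒ counter-clockwise traversal).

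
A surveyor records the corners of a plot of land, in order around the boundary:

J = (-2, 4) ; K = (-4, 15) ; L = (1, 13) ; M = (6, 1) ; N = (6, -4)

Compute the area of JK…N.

86

Apply the shoelace (surveyor's) formula: 2A = Σ (x_i·y_{i+1} − x_{i+1}·y_i), indices taken mod 5.
J→K: (-2)(15) − (-4)(4) = -14
K→L: (-4)(13) − (1)(15) = -67
L→M: (1)(1) − (6)(13) = -77
M→N: (6)(-4) − (6)(1) = -30
N→J: (6)(4) − (-2)(-4) = 16
Σ = -172
Area = |Σ|/2 = 86.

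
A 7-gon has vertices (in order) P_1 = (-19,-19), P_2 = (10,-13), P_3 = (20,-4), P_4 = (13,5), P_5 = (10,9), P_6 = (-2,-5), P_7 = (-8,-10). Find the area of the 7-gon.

393

Apply the shoelace (surveyor's) formula: 2A = Σ (x_i·y_{i+1} − x_{i+1}·y_i), indices taken mod 7.
P_1→P_2: (-19)(-13) − (10)(-19) = 437
P_2→P_3: (10)(-4) − (20)(-13) = 220
P_3→P_4: (20)(5) − (13)(-4) = 152
P_4→P_5: (13)(9) − (10)(5) = 67
P_5→P_6: (10)(-5) − (-2)(9) = -32
P_6→P_7: (-2)(-10) − (-8)(-5) = -20
P_7→P_1: (-8)(-19) − (-19)(-10) = -38
Σ = 786
Area = |Σ|/2 = 393.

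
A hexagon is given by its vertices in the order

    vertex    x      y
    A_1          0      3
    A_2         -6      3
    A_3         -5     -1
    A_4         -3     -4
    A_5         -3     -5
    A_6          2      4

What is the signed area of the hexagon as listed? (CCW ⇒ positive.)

31.5

Σ = (18) + (21) + (17) + (3) + (-2) + (6) = 63
Signed area = Σ/2 = 31.5 (positive ⇒ counter-clockwise traversal).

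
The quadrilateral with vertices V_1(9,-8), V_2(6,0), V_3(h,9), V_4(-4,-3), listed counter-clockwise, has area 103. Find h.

The doubled signed area Σ (x_i y_{i+1} − x_{i+1} y_i) is linear in h.
With h=0 it equals 197; the coefficient of h is -3 (from the two edges through V_3).
So -3·h + 197 = 2·103 = 206 ⇒ h = -3.

-3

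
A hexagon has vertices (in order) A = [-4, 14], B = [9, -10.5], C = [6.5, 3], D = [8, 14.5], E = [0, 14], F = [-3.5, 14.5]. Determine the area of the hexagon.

125.75

Apply the shoelace (surveyor's) formula: 2A = Σ (x_i·y_{i+1} − x_{i+1}·y_i), indices taken mod 6.
Cross-terms: -84, 95.25, 70.25, 112, 49, 9  ⇒  Σ = 251.5
Area = |Σ|/2 = 125.75.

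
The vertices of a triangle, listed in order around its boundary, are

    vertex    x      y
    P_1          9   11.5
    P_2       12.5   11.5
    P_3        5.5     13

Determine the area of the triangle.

2.625

Cross-terms: -40.25, 99.25, -53.75  ⇒  Σ = 5.25
Area = |Σ|/2 = 2.625.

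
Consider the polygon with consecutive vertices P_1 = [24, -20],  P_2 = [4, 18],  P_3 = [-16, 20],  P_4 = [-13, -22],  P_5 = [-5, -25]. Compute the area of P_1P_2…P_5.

1203.5

Σ = (512) + (368) + (612) + (215) + (700) = 2407
Area = |Σ|/2 = 1203.5.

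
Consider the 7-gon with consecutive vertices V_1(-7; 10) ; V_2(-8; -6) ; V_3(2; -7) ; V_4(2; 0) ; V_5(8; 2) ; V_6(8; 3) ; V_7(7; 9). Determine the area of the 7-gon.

Apply the shoelace (surveyor's) formula: 2A = Σ (x_i·y_{i+1} − x_{i+1}·y_i), indices taken mod 7.
Cross-terms: 122, 68, 14, 4, 8, 51, 133  ⇒  Σ = 400
Area = |Σ|/2 = 200.

200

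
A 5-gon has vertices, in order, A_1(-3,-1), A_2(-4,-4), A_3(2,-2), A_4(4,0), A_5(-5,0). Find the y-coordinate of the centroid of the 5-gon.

Apply the shoelace formula. First the cross-terms c_i = x_i·y_{i+1} − x_{i+1}·y_i:
  8, 16, 8, 0, 5  ⇒  2A = 37, A = 18.5.
Then Σ (y_i + y_{i+1})·c_i = -157, so ȳ = -157 / (6·18.5) = -157/111.

-157/111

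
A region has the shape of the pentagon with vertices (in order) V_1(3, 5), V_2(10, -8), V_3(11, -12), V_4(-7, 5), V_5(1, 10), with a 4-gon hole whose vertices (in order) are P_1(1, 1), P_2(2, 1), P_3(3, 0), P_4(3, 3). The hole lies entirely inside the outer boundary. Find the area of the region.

115

Outer boundary:
Σ = (-74) + (-32) + (-29) + (-75) + (-25) = -235
Area = |Σ|/2 = 117.5.
Hole:
Σ = (-1) + (-3) + (9) + (0) = 5
Area = |Σ|/2 = 2.5.
Net area = 117.5 − 2.5 = 115.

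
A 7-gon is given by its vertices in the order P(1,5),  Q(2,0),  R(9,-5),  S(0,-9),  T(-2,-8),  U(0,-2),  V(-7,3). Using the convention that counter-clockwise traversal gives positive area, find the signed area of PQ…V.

Apply the surveyor's formula: 2A = Σ (x_i·y_{i+1} − x_{i+1}·y_i), indices taken mod 7.
Σ = (-10) + (-10) + (-81) + (-18) + (4) + (-14) + (-38) = -167
Signed area = Σ/2 = -83.5 (negative ⇒ clockwise traversal).

-83.5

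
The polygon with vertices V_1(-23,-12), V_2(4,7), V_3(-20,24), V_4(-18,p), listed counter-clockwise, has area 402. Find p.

11

Write out the shoelace sum; only the two edges meeting at V_4 involve p:
2·Area = [((-20)·p − (-18)·24) + ((-18)·(-12) − (-23)·p)] + 123
       = 3·p + 771 = 804
⇒ p = 11.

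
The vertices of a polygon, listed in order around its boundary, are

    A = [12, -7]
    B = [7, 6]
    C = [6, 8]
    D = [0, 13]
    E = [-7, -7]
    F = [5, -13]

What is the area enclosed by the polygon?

Apply the surveyor's formula: 2A = Σ (x_i·y_{i+1} − x_{i+1}·y_i), indices taken mod 6.
Σ = (121) + (20) + (78) + (91) + (126) + (121) = 557
Area = |Σ|/2 = 278.5.

278.5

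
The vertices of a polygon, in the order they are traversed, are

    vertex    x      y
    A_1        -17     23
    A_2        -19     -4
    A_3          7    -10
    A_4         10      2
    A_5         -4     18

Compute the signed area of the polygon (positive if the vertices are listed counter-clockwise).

Σ = (505) + (218) + (114) + (188) + (214) = 1239
Signed area = Σ/2 = 619.5 (positive ⇒ counter-clockwise traversal).

619.5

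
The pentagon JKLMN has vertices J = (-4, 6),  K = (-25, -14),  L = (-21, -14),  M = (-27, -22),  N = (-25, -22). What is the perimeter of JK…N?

|JK| = √((-21)² + (-20)²) = √841 = 29
|KL| = √((4)² + (0)²) = √16 = 4
|LM| = √((-6)² + (-8)²) = √100 = 10
|MN| = √((2)² + (0)²) = √4 = 2
|NJ| = √((21)² + (28)²) = √1225 = 35
Perimeter = 29 + 4 + 10 + 2 + 35 = 80.

80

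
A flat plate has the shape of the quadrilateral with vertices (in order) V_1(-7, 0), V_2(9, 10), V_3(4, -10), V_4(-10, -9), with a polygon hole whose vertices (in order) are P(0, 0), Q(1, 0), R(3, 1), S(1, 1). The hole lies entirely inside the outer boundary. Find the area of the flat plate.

Outer boundary:
Σ = (-70) + (-130) + (-136) + (-63) = -399
Area = |Σ|/2 = 199.5.
Hole:
Σ = (0) + (1) + (2) + (0) = 3
Area = |Σ|/2 = 1.5.
Net area = 199.5 − 1.5 = 198.

198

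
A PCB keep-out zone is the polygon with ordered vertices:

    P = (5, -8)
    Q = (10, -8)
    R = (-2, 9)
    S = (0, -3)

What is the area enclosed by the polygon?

67.5

P→Q: (5)(-8) − (10)(-8) = 40
Q→R: (10)(9) − (-2)(-8) = 74
R→S: (-2)(-3) − (0)(9) = 6
S→P: (0)(-8) − (5)(-3) = 15
Σ = 135
Area = |Σ|/2 = 67.5.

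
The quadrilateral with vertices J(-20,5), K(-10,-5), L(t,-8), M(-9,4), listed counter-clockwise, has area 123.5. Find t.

The doubled signed area Σ (x_i y_{i+1} − x_{i+1} y_i) is linear in t.
With t=0 it equals 193; the coefficient of t is 9 (from the two edges through L).
So 9·t + 193 = 2·123.5 = 247 ⇒ t = 6.

6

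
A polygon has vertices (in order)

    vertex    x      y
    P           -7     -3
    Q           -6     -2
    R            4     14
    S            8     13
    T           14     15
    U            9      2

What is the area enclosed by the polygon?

161

Apply the shoelace formula: 2A = Σ (x_i·y_{i+1} − x_{i+1}·y_i), indices taken mod 6.
P→Q: (-7)(-2) − (-6)(-3) = -4
Q→R: (-6)(14) − (4)(-2) = -76
R→S: (4)(13) − (8)(14) = -60
S→T: (8)(15) − (14)(13) = -62
T→U: (14)(2) − (9)(15) = -107
U→P: (9)(-3) − (-7)(2) = -13
Σ = -322
Area = |Σ|/2 = 161.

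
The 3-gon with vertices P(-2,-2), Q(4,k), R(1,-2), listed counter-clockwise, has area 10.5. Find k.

-9

The doubled signed area Σ (x_i y_{i+1} − x_{i+1} y_i) is linear in k.
With k=0 it equals -6; the coefficient of k is -3 (from the two edges through Q).
So -3·k + -6 = 2·10.5 = 21 ⇒ k = -9.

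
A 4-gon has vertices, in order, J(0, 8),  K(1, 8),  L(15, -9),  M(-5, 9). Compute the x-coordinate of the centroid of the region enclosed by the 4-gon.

Apply the surveyor's formula. First the cross-terms c_i = x_i·y_{i+1} − x_{i+1}·y_i:
  -8, -129, 90, -40  ⇒  2A = -87, A = -43.5.
Then Σ (x_i + x_{i+1})·c_i = -972, so x̄ = -972 / (6·(-43.5)) = 108/29.

108/29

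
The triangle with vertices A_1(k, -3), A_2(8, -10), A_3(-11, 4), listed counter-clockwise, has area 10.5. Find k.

-3

The doubled signed area Σ (x_i y_{i+1} − x_{i+1} y_i) is linear in k.
With k=0 it equals -21; the coefficient of k is -14 (from the two edges through A_1).
So -14·k + -21 = 2·10.5 = 21 ⇒ k = -3.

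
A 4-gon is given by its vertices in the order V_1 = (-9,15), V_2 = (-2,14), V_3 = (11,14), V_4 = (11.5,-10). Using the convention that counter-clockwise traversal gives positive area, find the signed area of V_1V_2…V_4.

Apply the surveyor's formula: 2A = Σ (x_i·y_{i+1} − x_{i+1}·y_i), indices taken mod 4.
Σ = (-96) + (-182) + (-271) + (82.5) = -466.5
Signed area = Σ/2 = -233.25 (negative ⇒ clockwise traversal).

-233.25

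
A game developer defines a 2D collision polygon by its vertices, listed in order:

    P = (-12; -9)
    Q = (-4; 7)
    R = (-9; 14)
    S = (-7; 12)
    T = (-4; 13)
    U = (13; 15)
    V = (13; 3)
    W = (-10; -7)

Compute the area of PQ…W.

Apply the shoelace (surveyor's) formula: 2A = Σ (x_i·y_{i+1} − x_{i+1}·y_i), indices taken mod 8.
Σ = (-120) + (7) + (-10) + (-43) + (-229) + (-156) + (-61) + (6) = -606
Area = |Σ|/2 = 303.

303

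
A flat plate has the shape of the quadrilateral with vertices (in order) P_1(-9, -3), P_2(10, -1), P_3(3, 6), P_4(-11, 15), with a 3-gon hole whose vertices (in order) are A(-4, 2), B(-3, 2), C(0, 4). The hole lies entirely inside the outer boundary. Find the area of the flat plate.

Outer boundary:
Apply the shoelace formula: 2A = Σ (x_i·y_{i+1} − x_{i+1}·y_i), indices taken mod 4.
Σ = (39) + (63) + (111) + (168) = 381
Area = |Σ|/2 = 190.5.
Hole:
Apply the shoelace (surveyor's) formula: 2A = Σ (x_i·y_{i+1} − x_{i+1}·y_i), indices taken mod 3.
A→B: (-4)(2) − (-3)(2) = -2
B→C: (-3)(4) − (0)(2) = -12
C→A: (0)(2) − (-4)(4) = 16
Σ = 2
Area = |Σ|/2 = 1.
Net area = 190.5 − 1 = 189.5.

189.5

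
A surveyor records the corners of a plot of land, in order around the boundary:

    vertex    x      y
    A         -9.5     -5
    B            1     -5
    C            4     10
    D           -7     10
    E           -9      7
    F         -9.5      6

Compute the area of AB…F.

Σ = (52.5) + (30) + (110) + (41) + (12.5) + (104.5) = 350.5
Area = |Σ|/2 = 175.25.

175.25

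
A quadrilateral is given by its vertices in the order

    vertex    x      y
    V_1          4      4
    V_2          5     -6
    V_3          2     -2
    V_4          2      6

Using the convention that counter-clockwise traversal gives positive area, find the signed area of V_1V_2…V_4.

-21

Σ = (-44) + (2) + (16) + (-16) = -42
Signed area = Σ/2 = -21 (negative ⇒ clockwise traversal).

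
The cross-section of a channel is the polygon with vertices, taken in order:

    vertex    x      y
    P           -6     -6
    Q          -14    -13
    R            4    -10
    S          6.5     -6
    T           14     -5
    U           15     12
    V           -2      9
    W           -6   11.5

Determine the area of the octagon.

408.25

Apply Gauss's area formula: 2A = Σ (x_i·y_{i+1} − x_{i+1}·y_i), indices taken mod 8.
Σ = (-6) + (192) + (41) + (51.5) + (243) + (159) + (31) + (105) = 816.5
Area = |Σ|/2 = 408.25.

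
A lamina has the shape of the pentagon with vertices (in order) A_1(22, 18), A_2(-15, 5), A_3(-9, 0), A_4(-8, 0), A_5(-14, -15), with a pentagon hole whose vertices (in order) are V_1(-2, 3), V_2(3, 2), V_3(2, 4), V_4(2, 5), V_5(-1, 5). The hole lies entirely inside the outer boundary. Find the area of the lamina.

302

Outer boundary:
Apply the surveyor's formula: 2A = Σ (x_i·y_{i+1} − x_{i+1}·y_i), indices taken mod 5.
A_1→A_2: (22)(5) − (-15)(18) = 380
A_2→A_3: (-15)(0) − (-9)(5) = 45
A_3→A_4: (-9)(0) − (-8)(0) = 0
A_4→A_5: (-8)(-15) − (-14)(0) = 120
A_5→A_1: (-14)(18) − (22)(-15) = 78
Σ = 623
Area = |Σ|/2 = 311.5.
Hole:
Apply Gauss's area formula: 2A = Σ (x_i·y_{i+1} − x_{i+1}·y_i), indices taken mod 5.
Σ = (-13) + (8) + (2) + (15) + (7) = 19
Area = |Σ|/2 = 9.5.
Net area = 311.5 − 9.5 = 302.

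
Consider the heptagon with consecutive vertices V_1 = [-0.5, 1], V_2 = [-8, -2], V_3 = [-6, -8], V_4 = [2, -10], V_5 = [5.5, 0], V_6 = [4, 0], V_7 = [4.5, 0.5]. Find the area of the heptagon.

99.375

Apply the surveyor's formula: 2A = Σ (x_i·y_{i+1} − x_{i+1}·y_i), indices taken mod 7.
Σ = (9) + (52) + (76) + (55) + (0) + (2) + (4.75) = 198.75
Area = |Σ|/2 = 99.375.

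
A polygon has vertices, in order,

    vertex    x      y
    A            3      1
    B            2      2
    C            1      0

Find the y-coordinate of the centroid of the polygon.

Apply the shoelace (surveyor's) formula. First the cross-terms c_i = x_i·y_{i+1} − x_{i+1}·y_i:
  4, -2, 1  ⇒  2A = 3, A = 1.5.
Then Σ (y_i + y_{i+1})·c_i = 9, so ȳ = 9 / (6·1.5) = 1.

1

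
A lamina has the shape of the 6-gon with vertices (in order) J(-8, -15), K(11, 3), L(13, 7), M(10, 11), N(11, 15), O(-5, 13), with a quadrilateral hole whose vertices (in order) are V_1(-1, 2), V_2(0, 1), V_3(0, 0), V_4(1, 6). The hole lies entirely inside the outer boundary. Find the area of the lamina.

Outer boundary:
Apply the shoelace (surveyor's) formula: 2A = Σ (x_i·y_{i+1} − x_{i+1}·y_i), indices taken mod 6.
J→K: (-8)(3) − (11)(-15) = 141
K→L: (11)(7) − (13)(3) = 38
L→M: (13)(11) − (10)(7) = 73
M→N: (10)(15) − (11)(11) = 29
N→O: (11)(13) − (-5)(15) = 218
O→J: (-5)(-15) − (-8)(13) = 179
Σ = 678
Area = |Σ|/2 = 339.
Hole:
Apply the surveyor's formula: 2A = Σ (x_i·y_{i+1} − x_{i+1}·y_i), indices taken mod 4.
V_1→V_2: (-1)(1) − (0)(2) = -1
V_2→V_3: (0)(0) − (0)(1) = 0
V_3→V_4: (0)(6) − (1)(0) = 0
V_4→V_1: (1)(2) − (-1)(6) = 8
Σ = 7
Area = |Σ|/2 = 3.5.
Net area = 339 − 3.5 = 335.5.

335.5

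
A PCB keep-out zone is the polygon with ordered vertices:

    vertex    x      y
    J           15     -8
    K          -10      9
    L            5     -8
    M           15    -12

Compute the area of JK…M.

Apply the surveyor's formula: 2A = Σ (x_i·y_{i+1} − x_{i+1}·y_i), indices taken mod 4.
Σ = (55) + (35) + (60) + (60) = 210
Area = |Σ|/2 = 105.

105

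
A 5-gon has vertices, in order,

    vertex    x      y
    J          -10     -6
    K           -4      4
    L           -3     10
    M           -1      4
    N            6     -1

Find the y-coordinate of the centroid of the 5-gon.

Apply the shoelace (surveyor's) formula. First the cross-terms c_i = x_i·y_{i+1} − x_{i+1}·y_i:
  -64, -28, -2, -23, -46  ⇒  2A = -163, A = -81.5.
Then Σ (y_i + y_{i+1})·c_i = -39, so ȳ = -39 / (6·(-81.5)) = 13/163.

13/163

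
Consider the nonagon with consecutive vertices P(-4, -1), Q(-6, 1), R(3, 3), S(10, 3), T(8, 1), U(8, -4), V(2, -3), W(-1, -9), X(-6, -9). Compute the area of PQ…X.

109

Σ = (-10) + (-21) + (-21) + (-14) + (-40) + (-16) + (-21) + (-45) + (-30) = -218
Area = |Σ|/2 = 109.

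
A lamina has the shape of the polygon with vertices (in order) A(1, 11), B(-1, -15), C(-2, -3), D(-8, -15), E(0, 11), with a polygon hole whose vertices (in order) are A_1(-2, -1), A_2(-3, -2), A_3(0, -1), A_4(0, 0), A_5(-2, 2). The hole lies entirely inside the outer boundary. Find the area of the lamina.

57

Outer boundary:
Apply the shoelace (surveyor's) formula: 2A = Σ (x_i·y_{i+1} − x_{i+1}·y_i), indices taken mod 5.
A→B: (1)(-15) − (-1)(11) = -4
B→C: (-1)(-3) − (-2)(-15) = -27
C→D: (-2)(-15) − (-8)(-3) = 6
D→E: (-8)(11) − (0)(-15) = -88
E→A: (0)(11) − (1)(11) = -11
Σ = -124
Area = |Σ|/2 = 62.
Hole:
Apply the surveyor's formula: 2A = Σ (x_i·y_{i+1} − x_{i+1}·y_i), indices taken mod 5.
Σ = (1) + (3) + (0) + (0) + (6) = 10
Area = |Σ|/2 = 5.
Net area = 62 − 5 = 57.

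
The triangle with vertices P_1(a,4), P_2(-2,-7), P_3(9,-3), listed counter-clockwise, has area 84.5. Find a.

-14

The doubled signed area Σ (x_i y_{i+1} − x_{i+1} y_i) is linear in a.
With a=0 it equals 113; the coefficient of a is -4 (from the two edges through P_1).
So -4·a + 113 = 2·84.5 = 169 ⇒ a = -14.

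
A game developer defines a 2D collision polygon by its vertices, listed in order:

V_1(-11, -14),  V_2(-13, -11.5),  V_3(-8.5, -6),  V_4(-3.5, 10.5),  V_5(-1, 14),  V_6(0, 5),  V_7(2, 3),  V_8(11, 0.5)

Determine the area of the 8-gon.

209.75

Apply the surveyor's formula: 2A = Σ (x_i·y_{i+1} − x_{i+1}·y_i), indices taken mod 8.
Cross-terms: -55.5, -19.75, -110.25, -38.5, -5, -10, -32, -148.5  ⇒  Σ = -419.5
Area = |Σ|/2 = 209.75.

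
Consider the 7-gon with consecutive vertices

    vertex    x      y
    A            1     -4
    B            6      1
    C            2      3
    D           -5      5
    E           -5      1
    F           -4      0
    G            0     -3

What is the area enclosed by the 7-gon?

52.5

Apply the shoelace (surveyor's) formula: 2A = Σ (x_i·y_{i+1} − x_{i+1}·y_i), indices taken mod 7.
A→B: (1)(1) − (6)(-4) = 25
B→C: (6)(3) − (2)(1) = 16
C→D: (2)(5) − (-5)(3) = 25
D→E: (-5)(1) − (-5)(5) = 20
E→F: (-5)(0) − (-4)(1) = 4
F→G: (-4)(-3) − (0)(0) = 12
G→A: (0)(-4) − (1)(-3) = 3
Σ = 105
Area = |Σ|/2 = 52.5.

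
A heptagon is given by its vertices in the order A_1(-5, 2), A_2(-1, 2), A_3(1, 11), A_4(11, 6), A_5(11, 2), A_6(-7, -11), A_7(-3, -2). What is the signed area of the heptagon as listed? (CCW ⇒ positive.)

Apply Gauss's area formula: 2A = Σ (x_i·y_{i+1} − x_{i+1}·y_i), indices taken mod 7.
Cross-terms: -8, -13, -115, -44, -107, -19, -16  ⇒  Σ = -322
Signed area = Σ/2 = -161 (negative ⇒ clockwise traversal).

-161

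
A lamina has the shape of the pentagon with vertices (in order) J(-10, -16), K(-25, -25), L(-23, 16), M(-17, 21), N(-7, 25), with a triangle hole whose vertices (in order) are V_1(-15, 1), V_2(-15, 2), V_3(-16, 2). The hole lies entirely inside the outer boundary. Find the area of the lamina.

625.5

Outer boundary:
Apply the shoelace formula: 2A = Σ (x_i·y_{i+1} − x_{i+1}·y_i), indices taken mod 5.
Σ = (-150) + (-975) + (-211) + (-278) + (362) = -1252
Area = |Σ|/2 = 626.
Hole:
V_1→V_2: (-15)(2) − (-15)(1) = -15
V_2→V_3: (-15)(2) − (-16)(2) = 2
V_3→V_1: (-16)(1) − (-15)(2) = 14
Σ = 1
Area = |Σ|/2 = 0.5.
Net area = 626 − 0.5 = 625.5.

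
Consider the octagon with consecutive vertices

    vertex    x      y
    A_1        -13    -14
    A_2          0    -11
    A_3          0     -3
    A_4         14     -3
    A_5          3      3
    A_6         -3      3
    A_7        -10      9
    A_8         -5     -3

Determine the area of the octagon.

181.5

Σ = (143) + (0) + (42) + (51) + (18) + (3) + (75) + (31) = 363
Area = |Σ|/2 = 181.5.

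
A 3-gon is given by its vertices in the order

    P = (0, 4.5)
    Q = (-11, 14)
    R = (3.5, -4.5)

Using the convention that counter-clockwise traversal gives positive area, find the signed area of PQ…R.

Σ = (49.5) + (0.5) + (15.75) = 65.75
Signed area = Σ/2 = 32.875 (positive ⇒ counter-clockwise traversal).

32.875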